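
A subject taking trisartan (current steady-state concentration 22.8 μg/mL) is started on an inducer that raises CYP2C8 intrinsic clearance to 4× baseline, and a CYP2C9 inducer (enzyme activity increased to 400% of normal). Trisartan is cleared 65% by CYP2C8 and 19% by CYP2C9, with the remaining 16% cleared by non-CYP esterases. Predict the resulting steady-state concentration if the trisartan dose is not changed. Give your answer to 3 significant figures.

6.48 μg/mL

The CYP2C8 pathway (65% of clearance) increases to 4× activity: 0.65 × 4 = 2.6.
The CYP2C9 pathway (19% of clearance) is boosted to 4× activity: 0.19 × 4 = 0.76.
The remaining 16% of clearance is unaffected.
Relative clearance = 2.6 + 0.76 + 0.16 = 3.52.
Dividing the baseline by the relative clearance: 22.8 / 3.52 = 6.48 μg/mL.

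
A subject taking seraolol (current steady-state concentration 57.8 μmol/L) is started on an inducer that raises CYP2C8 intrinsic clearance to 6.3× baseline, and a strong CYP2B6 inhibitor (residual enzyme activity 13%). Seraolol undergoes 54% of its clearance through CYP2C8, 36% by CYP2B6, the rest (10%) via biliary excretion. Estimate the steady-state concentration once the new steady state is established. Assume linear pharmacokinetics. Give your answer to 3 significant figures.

16.3 μmol/L

The CYP2C8 pathway (54% of clearance) is boosted to 6.3× activity: 0.54 × 6.3 = 3.402.
The CYP2B6 pathway (36% of clearance) falls to 0.13× activity: 0.36 × 0.13 = 0.0468.
Non-CYP routes (10%) are unchanged.
CL_new/CL_old = 3.402 + 0.0468 + 0.1 = 3.5488.
New steady-state concentration = 57.8 / 3.5488 = 16.3 μmol/L (concentration scales inversely with clearance).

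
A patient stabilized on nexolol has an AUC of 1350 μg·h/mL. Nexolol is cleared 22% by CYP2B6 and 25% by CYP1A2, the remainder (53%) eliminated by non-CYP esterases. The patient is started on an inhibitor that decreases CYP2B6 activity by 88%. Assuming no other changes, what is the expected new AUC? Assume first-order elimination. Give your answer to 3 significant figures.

1.67 × 10³ μg·h/mL

The CYP2B6 pathway (22% of clearance) falls to 0.12× activity: 0.22 × 0.12 = 0.0264.
CYP1A2 (25%) and the residual 53% are unaffected.
CL_new/CL_old = 0.0264 + 0.25 + 0.53 = 0.8064.
AUC ∝ 1/CL, so new value = 1350 / 0.8064 = 1.67 × 10³ μg·h/mL.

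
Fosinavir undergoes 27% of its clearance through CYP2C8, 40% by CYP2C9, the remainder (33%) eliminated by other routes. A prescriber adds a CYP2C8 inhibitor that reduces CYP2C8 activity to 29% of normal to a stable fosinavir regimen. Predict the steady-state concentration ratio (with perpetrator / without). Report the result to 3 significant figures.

The CYP2C8 pathway (27% of clearance) falls to 0.29× activity: 0.27 × 0.29 = 0.0783.
CYP2C9 (40%) and the residual 33% are unaffected.
CL_new/CL_old = 0.0783 + 0.4 + 0.33 = 0.8083.
Steady-state concentration is inversely proportional to clearance, so the fold-change is 1 / 0.8083 = 1.24.

1.24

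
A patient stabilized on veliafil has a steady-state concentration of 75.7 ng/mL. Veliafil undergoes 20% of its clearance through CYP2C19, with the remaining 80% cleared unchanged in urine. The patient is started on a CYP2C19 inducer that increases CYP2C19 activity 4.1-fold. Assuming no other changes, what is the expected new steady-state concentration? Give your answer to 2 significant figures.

The CYP2C19 pathway (20% of clearance) increases to 4.1× activity: 0.2 × 4.1 = 0.82.
Non-CYP routes (80%) are unchanged.
New clearance relative to baseline: 0.82 + 0.8 = 1.62.
With dosing unchanged, steady-state concentration scales as 1/CL: 75.7 / 1.62 = 47 ng/mL.

47 ng/mL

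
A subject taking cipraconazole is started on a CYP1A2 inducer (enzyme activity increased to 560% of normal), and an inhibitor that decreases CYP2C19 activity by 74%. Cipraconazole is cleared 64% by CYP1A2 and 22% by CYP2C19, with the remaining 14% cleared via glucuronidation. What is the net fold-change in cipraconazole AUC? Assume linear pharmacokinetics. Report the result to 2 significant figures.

The CYP1A2 pathway (64% of clearance) rises to 5.6× activity: 0.64 × 5.6 = 3.584.
The CYP2C19 pathway (22% of clearance) drops to 0.26× activity: 0.22 × 0.26 = 0.0572.
Non-CYP routes (14%) are unchanged.
CL_new/CL_old = 3.584 + 0.0572 + 0.14 = 3.7812.
AUC ∝ 1/CL: fold-change = 1 / 3.7812 = 0.26.

0.26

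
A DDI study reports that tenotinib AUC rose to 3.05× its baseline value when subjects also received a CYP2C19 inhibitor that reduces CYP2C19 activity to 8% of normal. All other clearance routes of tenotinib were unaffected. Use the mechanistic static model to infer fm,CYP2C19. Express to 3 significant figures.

0.731

Write x for the fraction cleared via CYP2C19. The observed AUC change means clearance fell to 1/3.05 = 0.3279 of baseline.
Only the CYP2C19 route changed, so 0.3279 = x·0.08 + (1 − x), giving x = 0.731.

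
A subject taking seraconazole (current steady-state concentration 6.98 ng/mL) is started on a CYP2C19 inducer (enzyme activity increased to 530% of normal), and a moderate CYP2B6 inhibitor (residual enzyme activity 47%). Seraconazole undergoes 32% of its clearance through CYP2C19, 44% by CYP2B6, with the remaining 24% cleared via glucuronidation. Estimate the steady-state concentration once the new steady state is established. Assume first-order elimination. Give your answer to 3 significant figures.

3.26 ng/mL

CYP2C19: 0.32 × 5.3 = 1.696
CYP2B6: 0.44 × 0.47 = 0.2068
Other: 0.24 (unchanged)
CL_new/CL_old = 1.696 + 0.2068 + 0.24 = 2.1428.
Steady-state concentration ∝ 1/CL: new value = 6.98 / 2.1428 = 3.26 ng/mL.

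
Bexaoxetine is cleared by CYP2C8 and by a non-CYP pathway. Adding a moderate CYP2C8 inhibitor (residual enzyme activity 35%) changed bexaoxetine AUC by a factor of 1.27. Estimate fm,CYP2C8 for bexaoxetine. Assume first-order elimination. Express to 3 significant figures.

Call the CYP2C8 fraction fm. After the interaction, CL_new/CL_old = fm × 0.35 + (1 − fm).
AUC ratio = 1 / (new CL fraction), so new CL fraction = 1 / 1.27 = 0.7874.
fm × 0.35 + 1 − fm = 0.7874  ⇒  fm × (0.35 − 1) = −0.2126  ⇒  fm = 0.327.

0.327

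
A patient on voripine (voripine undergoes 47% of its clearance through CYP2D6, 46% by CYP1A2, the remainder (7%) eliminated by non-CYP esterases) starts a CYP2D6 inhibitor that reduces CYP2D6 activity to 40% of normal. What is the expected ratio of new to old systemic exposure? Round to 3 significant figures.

1.39

The CYP2D6 pathway (47% of clearance) drops to 0.4× activity: 0.47 × 0.4 = 0.188.
CYP1A2 (46%) and the residual 7% are unaffected.
CL_new/CL_old = 0.188 + 0.46 + 0.07 = 0.718.
Since systemic exposure ∝ 1/CL, the ratio is 1 / 0.718 = 1.39.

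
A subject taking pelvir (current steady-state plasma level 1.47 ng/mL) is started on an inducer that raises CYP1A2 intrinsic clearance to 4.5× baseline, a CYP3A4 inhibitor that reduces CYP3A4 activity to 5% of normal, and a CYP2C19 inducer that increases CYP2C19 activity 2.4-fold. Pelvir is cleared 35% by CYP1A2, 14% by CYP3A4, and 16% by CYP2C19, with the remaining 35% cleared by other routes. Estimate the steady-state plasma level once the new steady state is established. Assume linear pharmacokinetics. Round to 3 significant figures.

The CYP1A2 pathway (35% of clearance) increases to 4.5× activity: 0.35 × 4.5 = 1.575.
The CYP3A4 pathway (14% of clearance) falls to 0.05× activity: 0.14 × 0.05 = 0.007.
The CYP2C19 pathway (16% of clearance) increases to 2.4× activity: 0.16 × 2.4 = 0.384.
Non-CYP routes (35%) are unchanged.
New clearance relative to baseline: 1.575 + 0.007 + 0.384 + 0.35 = 2.316.
Steady-state plasma level ∝ 1/CL: new value = 1.47 / 2.316 = 0.635 ng/mL.

0.635 ng/mL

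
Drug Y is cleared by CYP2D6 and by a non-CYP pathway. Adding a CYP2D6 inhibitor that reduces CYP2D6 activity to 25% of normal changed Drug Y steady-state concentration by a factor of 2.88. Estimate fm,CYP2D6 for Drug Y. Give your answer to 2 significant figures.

Call the CYP2D6 fraction fm. After the interaction, CL_new/CL_old = fm × 0.25 + (1 − fm).
Steady-state concentration ratio = 1 / (new CL fraction), so new CL fraction = 1 / 2.88 = 0.3472.
fm × 0.25 + 1 − fm = 0.3472  ⇒  fm × (0.25 − 1) = −0.6528  ⇒  fm = 0.87.

0.87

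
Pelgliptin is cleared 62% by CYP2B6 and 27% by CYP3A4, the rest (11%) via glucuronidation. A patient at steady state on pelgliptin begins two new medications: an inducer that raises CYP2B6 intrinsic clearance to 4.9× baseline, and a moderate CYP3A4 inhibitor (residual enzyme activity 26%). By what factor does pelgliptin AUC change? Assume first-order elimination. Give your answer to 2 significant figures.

CYP2B6: 0.62 × 4.9 = 3.038
CYP3A4: 0.27 × 0.26 = 0.0702
Other: 0.11 (unchanged)
Relative clearance = 3.038 + 0.0702 + 0.11 = 3.2182.
AUC ∝ 1/CL: fold-change = 1 / 3.2182 = 0.31.

0.31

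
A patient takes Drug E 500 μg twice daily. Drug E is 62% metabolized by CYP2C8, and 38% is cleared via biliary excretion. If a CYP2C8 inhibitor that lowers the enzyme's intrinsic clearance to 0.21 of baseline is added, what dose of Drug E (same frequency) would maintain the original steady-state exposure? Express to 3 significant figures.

255 μg

The CYP2C8 pathway (62% of clearance) is reduced to 0.21× activity: 0.62 × 0.21 = 0.1302.
The remaining 38% of clearance is unaffected.
CL_new/CL_old = 0.1302 + 0.38 = 0.5102.
To maintain the same steady-state level, dose must scale with clearance: new dose = 500 × 0.5102 = 255 μg.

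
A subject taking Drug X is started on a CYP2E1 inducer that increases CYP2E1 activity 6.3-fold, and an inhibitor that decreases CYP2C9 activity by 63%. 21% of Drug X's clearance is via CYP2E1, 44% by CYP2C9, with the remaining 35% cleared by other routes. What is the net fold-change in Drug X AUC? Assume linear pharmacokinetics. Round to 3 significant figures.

0.545

The CYP2E1 pathway (21% of clearance) is boosted to 6.3× activity: 0.21 × 6.3 = 1.323.
The CYP2C9 pathway (44% of clearance) drops to 0.37× activity: 0.44 × 0.37 = 0.1628.
The remaining 35% of clearance is unaffected.
Relative clearance = 1.323 + 0.1628 + 0.35 = 1.8358.
AUC ∝ 1/CL: fold-change = 1 / 1.8358 = 0.545.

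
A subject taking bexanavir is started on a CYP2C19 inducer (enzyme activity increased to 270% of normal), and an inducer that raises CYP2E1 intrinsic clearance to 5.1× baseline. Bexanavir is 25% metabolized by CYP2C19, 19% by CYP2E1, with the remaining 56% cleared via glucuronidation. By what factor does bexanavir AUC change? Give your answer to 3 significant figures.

The CYP2C19 pathway (25% of clearance) increases to 2.7× activity: 0.25 × 2.7 = 0.675.
The CYP2E1 pathway (19% of clearance) rises to 5.1× activity: 0.19 × 5.1 = 0.969.
Non-CYP routes (56%) are unchanged.
New clearance relative to baseline: 0.675 + 0.969 + 0.56 = 2.204.
Net AUC ratio = 1 / 2.204 = 0.454.

0.454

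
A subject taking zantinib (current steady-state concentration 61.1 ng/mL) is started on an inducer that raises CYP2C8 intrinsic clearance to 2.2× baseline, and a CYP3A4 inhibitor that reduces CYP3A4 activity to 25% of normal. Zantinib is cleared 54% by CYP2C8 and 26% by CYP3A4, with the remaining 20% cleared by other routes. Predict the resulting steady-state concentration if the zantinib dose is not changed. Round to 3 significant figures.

42.1 ng/mL

CYP2C8: 0.54 × 2.2 = 1.188
CYP3A4: 0.26 × 0.25 = 0.065
Other: 0.2 (unchanged)
CL_new/CL_old = 1.188 + 0.065 + 0.2 = 1.453.
New steady-state concentration = 61.1 / 1.453 = 42.1 ng/mL (concentration scales inversely with clearance).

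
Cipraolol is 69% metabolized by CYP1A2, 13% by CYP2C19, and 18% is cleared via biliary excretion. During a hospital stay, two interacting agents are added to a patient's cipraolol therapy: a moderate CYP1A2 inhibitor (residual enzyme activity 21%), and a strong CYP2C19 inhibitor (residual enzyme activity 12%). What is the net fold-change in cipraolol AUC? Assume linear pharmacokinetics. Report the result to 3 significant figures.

The CYP1A2 pathway (69% of clearance) falls to 0.21× activity: 0.69 × 0.21 = 0.1449.
The CYP2C19 pathway (13% of clearance) falls to 0.12× activity: 0.13 × 0.12 = 0.0156.
Non-CYP routes (18%) are unchanged.
Relative clearance = 0.1449 + 0.0156 + 0.18 = 0.3405.
AUC ∝ 1/CL: fold-change = 1 / 0.3405 = 2.94.

2.94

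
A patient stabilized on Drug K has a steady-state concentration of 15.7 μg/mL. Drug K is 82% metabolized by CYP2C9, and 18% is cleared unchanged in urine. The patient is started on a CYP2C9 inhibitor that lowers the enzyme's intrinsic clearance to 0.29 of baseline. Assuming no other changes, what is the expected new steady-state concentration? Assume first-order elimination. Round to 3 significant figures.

The CYP2C9 pathway (82% of clearance) is reduced to 0.29× activity: 0.82 × 0.29 = 0.2378.
Non-CYP routes (18%) are unchanged.
New clearance relative to baseline: 0.2378 + 0.18 = 0.4178.
Steady-state concentration ∝ 1/CL, so new value = 15.7 / 0.4178 = 37.6 μg/mL.

37.6 μg/mL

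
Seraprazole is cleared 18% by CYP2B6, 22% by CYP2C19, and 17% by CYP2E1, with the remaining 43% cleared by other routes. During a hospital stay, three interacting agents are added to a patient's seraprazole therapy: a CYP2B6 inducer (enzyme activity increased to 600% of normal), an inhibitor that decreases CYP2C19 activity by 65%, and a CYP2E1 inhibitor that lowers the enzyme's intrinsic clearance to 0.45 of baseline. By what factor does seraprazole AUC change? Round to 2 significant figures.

0.60

CYP2B6: 0.18 × 6 = 1.08
CYP2C19: 0.22 × 0.35 = 0.077
CYP2E1: 0.17 × 0.45 = 0.0765
Other: 0.43 (unchanged)
CL_new/CL_old = 1.08 + 0.077 + 0.0765 + 0.43 = 1.6635.
AUC ∝ 1/CL: fold-change = 1 / 1.6635 = 0.60.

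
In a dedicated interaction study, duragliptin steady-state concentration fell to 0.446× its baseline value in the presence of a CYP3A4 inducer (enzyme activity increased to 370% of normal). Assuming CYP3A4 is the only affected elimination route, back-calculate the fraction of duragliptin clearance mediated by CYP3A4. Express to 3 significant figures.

Let fm be the CYP3A4 fraction. New clearance relative to baseline = fm × 3.7 + (1 − fm).
Steady-state concentration ratio = 1 / (new CL fraction), so new CL fraction = 1 / 0.446 = 2.242.
fm × 3.7 + 1 − fm = 2.242  ⇒  fm × (3.7 − 1) = 1.242  ⇒  fm = 0.460.

0.460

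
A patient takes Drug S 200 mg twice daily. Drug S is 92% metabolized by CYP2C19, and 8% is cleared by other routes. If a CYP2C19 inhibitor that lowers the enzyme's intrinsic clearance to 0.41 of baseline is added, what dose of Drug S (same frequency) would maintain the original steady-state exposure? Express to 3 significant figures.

91.4 mg

The CYP2C19 pathway (92% of clearance) is reduced to 0.41× activity: 0.92 × 0.41 = 0.3772.
The remaining 8% of clearance is unaffected.
New clearance relative to baseline: 0.3772 + 0.08 = 0.4572.
Css,avg = (dose rate)/CL, so holding Css fixed requires dose ∝ CL: 200 × 0.4572 = 91.4 mg.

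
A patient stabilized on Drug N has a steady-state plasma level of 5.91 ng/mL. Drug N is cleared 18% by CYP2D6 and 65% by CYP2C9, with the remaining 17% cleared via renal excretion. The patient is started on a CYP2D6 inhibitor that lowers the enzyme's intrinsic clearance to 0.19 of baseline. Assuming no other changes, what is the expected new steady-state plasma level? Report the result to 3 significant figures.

6.92 ng/mL

The CYP2D6 pathway (18% of clearance) is reduced to 0.19× activity: 0.18 × 0.19 = 0.0342.
CYP2C9 (65%) and the residual 17% are unaffected.
New clearance relative to baseline: 0.0342 + 0.65 + 0.17 = 0.8542.
Steady-state plasma level ∝ 1/CL, so new value = 5.91 / 0.8542 = 6.92 ng/mL.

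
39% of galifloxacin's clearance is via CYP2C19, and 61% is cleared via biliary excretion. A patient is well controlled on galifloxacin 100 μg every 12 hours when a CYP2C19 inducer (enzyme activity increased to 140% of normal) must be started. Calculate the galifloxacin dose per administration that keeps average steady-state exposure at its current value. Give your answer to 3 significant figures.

CYP2C19: 0.39 × 1.4 = 0.546
Other: 0.61 (unchanged)
CL_new/CL_old = 0.546 + 0.61 = 1.156.
To maintain the same steady-state level, dose must scale with clearance: new dose = 100 × 1.156 = 116 μg.

116 μg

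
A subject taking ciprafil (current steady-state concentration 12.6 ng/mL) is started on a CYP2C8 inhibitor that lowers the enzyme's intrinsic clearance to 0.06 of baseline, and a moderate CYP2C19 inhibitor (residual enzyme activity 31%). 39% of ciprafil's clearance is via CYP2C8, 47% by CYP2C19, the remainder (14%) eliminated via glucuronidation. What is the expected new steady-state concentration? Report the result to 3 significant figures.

40.8 ng/mL

The CYP2C8 pathway (39% of clearance) falls to 0.06× activity: 0.39 × 0.06 = 0.0234.
The CYP2C19 pathway (47% of clearance) falls to 0.31× activity: 0.47 × 0.31 = 0.1457.
The remaining 14% of clearance is unaffected.
New clearance relative to baseline: 0.0234 + 0.1457 + 0.14 = 0.3091.
Steady-state concentration ∝ 1/CL: new value = 12.6 / 0.3091 = 40.8 ng/mL.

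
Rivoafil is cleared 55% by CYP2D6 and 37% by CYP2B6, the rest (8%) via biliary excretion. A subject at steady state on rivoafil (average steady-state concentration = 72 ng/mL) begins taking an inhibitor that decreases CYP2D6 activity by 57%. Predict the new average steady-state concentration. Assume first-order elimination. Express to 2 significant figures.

The CYP2D6 pathway (55% of clearance) is reduced to 0.43× activity: 0.55 × 0.43 = 0.2365.
CYP2B6 (37%) and the residual 8% are unaffected.
New clearance relative to baseline: 0.2365 + 0.37 + 0.08 = 0.6865.
With dosing unchanged, average steady-state concentration scales as 1/CL: 72 / 0.6865 = 1.0 × 10² ng/mL.

1.0 × 10² ng/mL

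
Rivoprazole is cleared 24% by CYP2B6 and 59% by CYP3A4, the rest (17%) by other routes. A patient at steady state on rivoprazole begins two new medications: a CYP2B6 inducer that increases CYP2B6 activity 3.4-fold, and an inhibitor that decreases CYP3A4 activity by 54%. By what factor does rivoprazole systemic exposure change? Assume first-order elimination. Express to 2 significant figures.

CYP2B6: 0.24 × 3.4 = 0.816
CYP3A4: 0.59 × 0.46 = 0.2714
Other: 0.17 (unchanged)
CL_new/CL_old = 0.816 + 0.2714 + 0.17 = 1.2574.
Systemic exposure ∝ 1/CL: fold-change = 1 / 1.2574 = 0.80.

0.80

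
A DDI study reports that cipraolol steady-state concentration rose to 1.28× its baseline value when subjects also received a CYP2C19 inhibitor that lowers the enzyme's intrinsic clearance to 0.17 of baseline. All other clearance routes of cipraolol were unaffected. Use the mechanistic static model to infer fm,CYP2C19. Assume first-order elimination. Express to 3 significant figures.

0.264

Write x for the fraction cleared via CYP2C19. The observed steady-state concentration change means clearance fell to 1/1.28 = 0.7812 of baseline.
Only the CYP2C19 route changed, so 0.7812 = x·0.17 + (1 − x), giving x = 0.264.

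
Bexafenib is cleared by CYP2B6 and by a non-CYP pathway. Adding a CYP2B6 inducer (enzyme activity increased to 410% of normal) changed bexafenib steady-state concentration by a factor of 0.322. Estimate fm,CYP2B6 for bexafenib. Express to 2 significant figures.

0.68

Write x for the fraction cleared via CYP2B6. The observed steady-state concentration change means clearance rose to 1/0.322 = 3.106 of baseline.
Setting x·4.1 + (1 − x) = 3.106 and solving: x = (3.106 − 1)/(4.1 − 1) = 0.68.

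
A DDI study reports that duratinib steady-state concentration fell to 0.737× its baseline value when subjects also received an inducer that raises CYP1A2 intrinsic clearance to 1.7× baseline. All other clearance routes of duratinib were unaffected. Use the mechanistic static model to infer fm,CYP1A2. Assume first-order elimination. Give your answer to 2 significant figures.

Let x = fm,CYP1A2. Because steady-state concentration ∝ 1/CL, relative clearance rose to 1/0.737 = 1.357.
Setting x·1.7 + (1 − x) = 1.357 and solving: x = (1.357 − 1)/(1.7 − 1) = 0.51.

0.51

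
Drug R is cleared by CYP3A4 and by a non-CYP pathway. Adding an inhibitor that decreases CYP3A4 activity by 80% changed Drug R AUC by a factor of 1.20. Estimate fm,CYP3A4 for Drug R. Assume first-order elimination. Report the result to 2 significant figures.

0.21

Let x = fm,CYP3A4. Because AUC ∝ 1/CL, relative clearance fell to 1/1.20 = 0.8333.
Only the CYP3A4 route changed, so 0.8333 = x·0.2 + (1 − x), giving x = 0.21.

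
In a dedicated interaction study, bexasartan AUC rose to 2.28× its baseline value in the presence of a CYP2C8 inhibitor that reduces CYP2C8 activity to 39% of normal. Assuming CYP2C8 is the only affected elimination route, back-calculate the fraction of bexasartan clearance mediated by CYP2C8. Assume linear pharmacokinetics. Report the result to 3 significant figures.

Write x for the fraction cleared via CYP2C8. The observed AUC change means clearance fell to 1/2.28 = 0.4386 of baseline.
Setting x·0.39 + (1 − x) = 0.4386 and solving: x = (0.4386 − 1)/(0.39 − 1) = 0.920.

0.920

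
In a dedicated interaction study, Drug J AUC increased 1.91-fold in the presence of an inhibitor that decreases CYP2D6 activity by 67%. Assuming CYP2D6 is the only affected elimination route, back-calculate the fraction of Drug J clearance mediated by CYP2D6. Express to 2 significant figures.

0.71

Call the CYP2D6 fraction fm. After the interaction, CL_new/CL_old = fm × 0.33 + (1 − fm).
AUC ratio = 1 / (new CL fraction), so new CL fraction = 1 / 1.91 = 0.5236.
fm × 0.33 + 1 − fm = 0.5236  ⇒  fm × (0.33 − 1) = −0.4764  ⇒  fm = 0.71.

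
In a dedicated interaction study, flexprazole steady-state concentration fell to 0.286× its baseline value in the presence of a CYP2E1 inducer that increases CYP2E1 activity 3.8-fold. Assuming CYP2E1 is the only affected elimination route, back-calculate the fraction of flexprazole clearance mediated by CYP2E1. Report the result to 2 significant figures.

CL'/CL = 1 / 0.286 = 3.497
3.8·fm + (1 − fm) = 3.497
fm = (3.497 − 1) / (3.8 − 1) = 0.89

0.89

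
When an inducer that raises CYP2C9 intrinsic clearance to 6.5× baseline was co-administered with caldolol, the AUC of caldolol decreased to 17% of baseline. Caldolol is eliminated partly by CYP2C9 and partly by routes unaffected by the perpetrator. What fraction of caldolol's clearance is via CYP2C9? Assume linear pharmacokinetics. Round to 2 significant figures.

CL'/CL = 1 / 0.170 = 5.882
6.5·fm + (1 − fm) = 5.882
fm = (5.882 − 1) / (6.5 − 1) = 0.89

0.89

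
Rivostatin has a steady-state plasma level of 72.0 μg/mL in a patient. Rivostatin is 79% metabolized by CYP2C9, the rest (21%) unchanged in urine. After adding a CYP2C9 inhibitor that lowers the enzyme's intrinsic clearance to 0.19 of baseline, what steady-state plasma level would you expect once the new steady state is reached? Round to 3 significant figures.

The CYP2C9 pathway (79% of clearance) drops to 0.19× activity: 0.79 × 0.19 = 0.1501.
Non-CYP routes (21%) are unchanged.
CL_new/CL_old = 0.1501 + 0.21 = 0.3601.
New steady-state plasma level = baseline ÷ relative clearance = 72.0 / 0.3601 = 200 μg/mL.

200 μg/mL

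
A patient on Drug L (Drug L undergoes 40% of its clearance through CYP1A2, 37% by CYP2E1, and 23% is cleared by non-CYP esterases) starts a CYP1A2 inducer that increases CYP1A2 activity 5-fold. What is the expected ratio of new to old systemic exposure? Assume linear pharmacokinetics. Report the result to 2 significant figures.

0.38

The CYP1A2 pathway (40% of clearance) increases to 5× activity: 0.4 × 5 = 2.
CYP2E1 (37%) and the residual 23% are unaffected.
CL_new/CL_old = 2 + 0.37 + 0.23 = 2.6.
Systemic exposure ratio = CL_old/CL_new = 1 / 2.6 = 0.38.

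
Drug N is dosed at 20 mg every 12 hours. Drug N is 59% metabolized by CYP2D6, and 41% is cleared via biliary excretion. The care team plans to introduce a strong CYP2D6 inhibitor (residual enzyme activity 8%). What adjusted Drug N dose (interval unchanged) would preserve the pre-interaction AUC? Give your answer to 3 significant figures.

9.14 mg

The CYP2D6 pathway (59% of clearance) falls to 0.08× activity: 0.59 × 0.08 = 0.0472.
The remaining 41% of clearance is unaffected.
Relative clearance = 0.0472 + 0.41 = 0.4572.
Exposure is unchanged when dose changes in proportion to clearance. New dose = 20 mg × 0.4572 = 9.14 mg.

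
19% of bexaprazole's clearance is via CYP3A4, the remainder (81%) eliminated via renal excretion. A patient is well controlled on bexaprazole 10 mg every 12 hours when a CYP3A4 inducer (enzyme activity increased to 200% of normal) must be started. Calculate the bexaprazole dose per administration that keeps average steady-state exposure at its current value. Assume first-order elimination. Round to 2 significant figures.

12 mg

CYP3A4: 0.19 × 2 = 0.38
Other: 0.81 (unchanged)
New clearance relative to baseline: 0.38 + 0.81 = 1.19.
Exposure is unchanged when dose changes in proportion to clearance. New dose = 10 mg × 1.19 = 12 mg.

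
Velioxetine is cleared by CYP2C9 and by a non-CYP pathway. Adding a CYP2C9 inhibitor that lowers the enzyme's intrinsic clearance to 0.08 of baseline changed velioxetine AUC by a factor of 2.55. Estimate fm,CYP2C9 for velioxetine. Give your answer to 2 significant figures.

CL'/CL = 1 / 2.55 = 0.3922
0.08·fm + (1 − fm) = 0.3922
fm = (0.3922 − 1) / (0.08 − 1) = 0.66

0.66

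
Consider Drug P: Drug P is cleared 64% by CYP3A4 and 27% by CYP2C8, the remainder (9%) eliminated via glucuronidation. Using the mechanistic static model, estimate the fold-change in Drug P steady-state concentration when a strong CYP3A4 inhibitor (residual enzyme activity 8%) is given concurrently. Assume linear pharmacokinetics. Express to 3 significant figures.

CYP3A4: 0.64 × 0.08 = 0.0512
CYP2C8: 0.27 (unchanged)
Other: 0.09 (unchanged)
Relative clearance = 0.0512 + 0.27 + 0.09 = 0.4112.
Since steady-state concentration ∝ 1/CL, the ratio is 1 / 0.4112 = 2.43.

2.43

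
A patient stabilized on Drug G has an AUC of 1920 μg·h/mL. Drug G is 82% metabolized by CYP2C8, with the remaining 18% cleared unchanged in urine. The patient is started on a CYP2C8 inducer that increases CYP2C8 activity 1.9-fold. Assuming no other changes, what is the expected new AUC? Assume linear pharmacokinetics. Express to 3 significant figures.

The CYP2C8 pathway (82% of clearance) is boosted to 1.9× activity: 0.82 × 1.9 = 1.558.
The remaining 18% of clearance is unaffected.
New clearance relative to baseline: 1.558 + 0.18 = 1.738.
AUC ∝ 1/CL, so new value = 1920 / 1.738 = 1.10 × 10³ μg·h/mL.

1.10 × 10³ μg·h/mL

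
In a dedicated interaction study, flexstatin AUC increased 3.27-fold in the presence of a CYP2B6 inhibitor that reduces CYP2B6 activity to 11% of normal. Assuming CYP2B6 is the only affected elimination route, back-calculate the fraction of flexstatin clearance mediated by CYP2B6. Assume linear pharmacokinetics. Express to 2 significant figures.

CL'/CL = 1 / 3.27 = 0.3058
0.11·fm + (1 − fm) = 0.3058
fm = (0.3058 − 1) / (0.11 − 1) = 0.78

0.78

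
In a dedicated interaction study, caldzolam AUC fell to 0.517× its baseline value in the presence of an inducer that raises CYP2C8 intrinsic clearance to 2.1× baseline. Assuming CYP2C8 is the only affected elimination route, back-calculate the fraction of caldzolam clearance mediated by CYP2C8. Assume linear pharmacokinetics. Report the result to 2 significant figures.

Call the CYP2C8 fraction fm. After the interaction, CL_new/CL_old = fm × 2.1 + (1 − fm).
AUC ratio = 1 / (new CL fraction), so new CL fraction = 1 / 0.517 = 1.934.
fm × 2.1 + 1 − fm = 1.934  ⇒  fm × (2.1 − 1) = 0.9342  ⇒  fm = 0.85.

0.85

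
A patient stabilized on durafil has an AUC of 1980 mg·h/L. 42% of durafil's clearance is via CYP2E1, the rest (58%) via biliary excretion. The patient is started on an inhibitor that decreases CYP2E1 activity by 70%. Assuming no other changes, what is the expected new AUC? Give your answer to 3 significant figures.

CYP2E1: 0.42 × 0.3 = 0.126
Other: 0.58 (unchanged)
New clearance relative to baseline: 0.126 + 0.58 = 0.706.
With dosing unchanged, AUC scales as 1/CL: 1980 / 0.706 = 2.80 × 10³ mg·h/L.

2.80 × 10³ mg·h/L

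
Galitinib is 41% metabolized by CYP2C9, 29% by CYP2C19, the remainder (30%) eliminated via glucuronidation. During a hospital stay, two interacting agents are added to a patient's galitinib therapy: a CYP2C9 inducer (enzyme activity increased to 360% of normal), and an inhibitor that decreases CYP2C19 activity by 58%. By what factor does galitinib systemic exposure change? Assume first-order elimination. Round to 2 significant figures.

0.53

The CYP2C9 pathway (41% of clearance) rises to 3.6× activity: 0.41 × 3.6 = 1.476.
The CYP2C19 pathway (29% of clearance) falls to 0.42× activity: 0.29 × 0.42 = 0.1218.
Non-CYP routes (30%) are unchanged.
New clearance relative to baseline: 1.476 + 0.1218 + 0.3 = 1.8978.
Because systemic exposure varies inversely with clearance, the combined effect is 1 / 1.8978 = 0.53.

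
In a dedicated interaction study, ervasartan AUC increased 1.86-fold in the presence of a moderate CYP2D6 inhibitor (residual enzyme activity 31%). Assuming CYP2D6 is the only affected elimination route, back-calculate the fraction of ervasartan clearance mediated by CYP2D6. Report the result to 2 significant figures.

Let x = fm,CYP2D6. Because AUC ∝ 1/CL, relative clearance fell to 1/1.86 = 0.5376.
Only the CYP2D6 route changed, so 0.5376 = x·0.31 + (1 − x), giving x = 0.67.

0.67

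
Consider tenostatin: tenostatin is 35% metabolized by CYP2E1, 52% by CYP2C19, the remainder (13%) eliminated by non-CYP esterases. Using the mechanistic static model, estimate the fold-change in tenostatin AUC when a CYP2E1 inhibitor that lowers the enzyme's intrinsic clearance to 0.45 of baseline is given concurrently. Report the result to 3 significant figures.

1.24

The CYP2E1 pathway (35% of clearance) is reduced to 0.45× activity: 0.35 × 0.45 = 0.1575.
CYP2C19 (52%) and the residual 13% are unaffected.
Relative clearance = 0.1575 + 0.52 + 0.13 = 0.8075.
AUC ratio = CL_old/CL_new = 1 / 0.8075 = 1.24.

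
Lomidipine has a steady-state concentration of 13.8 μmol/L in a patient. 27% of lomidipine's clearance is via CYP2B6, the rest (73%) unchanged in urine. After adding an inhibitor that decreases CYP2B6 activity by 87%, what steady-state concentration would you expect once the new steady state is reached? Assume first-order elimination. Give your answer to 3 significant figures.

18.0 μmol/L

CYP2B6: 0.27 × 0.13 = 0.0351
Other: 0.73 (unchanged)
Relative clearance = 0.0351 + 0.73 = 0.7651.
With dosing unchanged, steady-state concentration scales as 1/CL: 13.8 / 0.7651 = 18.0 μmol/L.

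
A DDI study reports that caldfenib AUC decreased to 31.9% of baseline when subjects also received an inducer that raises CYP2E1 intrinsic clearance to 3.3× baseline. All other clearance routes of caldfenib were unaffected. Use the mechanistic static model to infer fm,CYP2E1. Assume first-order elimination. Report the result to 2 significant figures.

0.93

Let x = fm,CYP2E1. Because AUC ∝ 1/CL, relative clearance rose to 1/0.319 = 3.135.
Only the CYP2E1 route changed, so 3.135 = x·3.3 + (1 − x), giving x = 0.93.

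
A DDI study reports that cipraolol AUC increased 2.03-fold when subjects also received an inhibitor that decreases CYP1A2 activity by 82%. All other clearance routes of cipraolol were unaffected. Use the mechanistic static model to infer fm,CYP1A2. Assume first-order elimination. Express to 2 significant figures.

Call the CYP1A2 fraction fm. After the interaction, CL_new/CL_old = fm × 0.18 + (1 − fm).
AUC ratio = 1 / (new CL fraction), so new CL fraction = 1 / 2.03 = 0.4926.
fm × 0.18 + 1 − fm = 0.4926  ⇒  fm × (0.18 − 1) = −0.5074  ⇒  fm = 0.62.

0.62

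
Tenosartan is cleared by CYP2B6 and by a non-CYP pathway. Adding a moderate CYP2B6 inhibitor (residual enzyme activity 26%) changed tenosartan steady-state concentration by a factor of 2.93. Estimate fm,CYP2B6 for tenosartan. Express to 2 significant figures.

Write x for the fraction cleared via CYP2B6. The observed steady-state concentration change means clearance fell to 1/2.93 = 0.3413 of baseline.
Setting x·0.26 + (1 − x) = 0.3413 and solving: x = (0.3413 − 1)/(0.26 − 1) = 0.89.

0.89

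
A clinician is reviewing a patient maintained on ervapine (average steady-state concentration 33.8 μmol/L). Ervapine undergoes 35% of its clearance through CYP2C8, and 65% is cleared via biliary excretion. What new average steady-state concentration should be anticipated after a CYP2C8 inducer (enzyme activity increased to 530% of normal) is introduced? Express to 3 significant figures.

CYP2C8: 0.35 × 5.3 = 1.855
Other: 0.65 (unchanged)
CL_new/CL_old = 1.855 + 0.65 = 2.505.
Average steady-state concentration ∝ 1/CL, so new value = 33.8 / 2.505 = 13.5 μmol/L.

13.5 μmol/L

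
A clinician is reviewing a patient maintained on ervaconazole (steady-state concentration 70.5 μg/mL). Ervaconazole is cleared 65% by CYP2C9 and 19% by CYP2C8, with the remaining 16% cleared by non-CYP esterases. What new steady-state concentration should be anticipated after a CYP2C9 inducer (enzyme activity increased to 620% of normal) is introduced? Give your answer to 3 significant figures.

16.1 μg/mL

The CYP2C9 pathway (65% of clearance) is boosted to 6.2× activity: 0.65 × 6.2 = 4.03.
CYP2C8 (19%) and the residual 16% are unaffected.
CL_new/CL_old = 4.03 + 0.19 + 0.16 = 4.38.
With dosing unchanged, steady-state concentration scales as 1/CL: 70.5 / 4.38 = 16.1 μg/mL.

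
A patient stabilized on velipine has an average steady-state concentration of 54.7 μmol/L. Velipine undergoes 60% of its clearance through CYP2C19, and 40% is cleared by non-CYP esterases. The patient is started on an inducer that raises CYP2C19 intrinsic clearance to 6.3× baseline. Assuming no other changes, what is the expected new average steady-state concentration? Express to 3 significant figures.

The CYP2C19 pathway (60% of clearance) is boosted to 6.3× activity: 0.6 × 6.3 = 3.78.
Non-CYP routes (40%) are unchanged.
Relative clearance = 3.78 + 0.4 = 4.18.
Average steady-state concentration ∝ 1/CL, so new value = 54.7 / 4.18 = 13.1 μmol/L.

13.1 μmol/L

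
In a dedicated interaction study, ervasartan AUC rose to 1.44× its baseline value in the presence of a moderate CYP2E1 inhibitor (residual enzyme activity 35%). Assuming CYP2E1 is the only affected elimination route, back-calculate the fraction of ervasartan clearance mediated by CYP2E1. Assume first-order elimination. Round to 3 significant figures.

Call the CYP2E1 fraction fm. After the interaction, CL_new/CL_old = fm × 0.35 + (1 − fm).
AUC ratio = 1 / (new CL fraction), so new CL fraction = 1 / 1.44 = 0.6944.
fm × 0.35 + 1 − fm = 0.6944  ⇒  fm × (0.35 − 1) = −0.3056  ⇒  fm = 0.470.

0.470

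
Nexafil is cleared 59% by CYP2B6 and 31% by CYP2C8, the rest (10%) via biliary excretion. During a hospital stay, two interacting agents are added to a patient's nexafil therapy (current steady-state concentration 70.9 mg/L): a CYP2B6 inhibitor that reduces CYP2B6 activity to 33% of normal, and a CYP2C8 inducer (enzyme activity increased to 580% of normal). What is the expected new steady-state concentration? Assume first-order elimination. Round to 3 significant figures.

33.9 mg/L

CYP2B6: 0.59 × 0.33 = 0.1947
CYP2C8: 0.31 × 5.8 = 1.798
Other: 0.1 (unchanged)
Relative clearance = 0.1947 + 1.798 + 0.1 = 2.0927.
Steady-state concentration ∝ 1/CL: new value = 70.9 / 2.0927 = 33.9 mg/L.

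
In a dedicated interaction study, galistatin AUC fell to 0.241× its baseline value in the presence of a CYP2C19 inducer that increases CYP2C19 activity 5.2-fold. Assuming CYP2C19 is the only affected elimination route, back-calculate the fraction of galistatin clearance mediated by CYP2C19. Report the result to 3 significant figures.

0.750

CL'/CL = 1 / 0.241 = 4.149
5.2·fm + (1 − fm) = 4.149
fm = (4.149 − 1) / (5.2 − 1) = 0.750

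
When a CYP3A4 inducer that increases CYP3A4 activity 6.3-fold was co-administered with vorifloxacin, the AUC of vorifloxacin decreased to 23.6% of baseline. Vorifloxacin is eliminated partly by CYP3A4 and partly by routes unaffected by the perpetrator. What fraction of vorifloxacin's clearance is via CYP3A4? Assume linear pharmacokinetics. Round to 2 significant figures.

0.61

Call the CYP3A4 fraction fm. After the interaction, CL_new/CL_old = fm × 6.3 + (1 − fm).
AUC ratio = 1 / (new CL fraction), so new CL fraction = 1 / 0.236 = 4.237.
fm × 6.3 + 1 − fm = 4.237  ⇒  fm × (6.3 − 1) = 3.237  ⇒  fm = 0.61.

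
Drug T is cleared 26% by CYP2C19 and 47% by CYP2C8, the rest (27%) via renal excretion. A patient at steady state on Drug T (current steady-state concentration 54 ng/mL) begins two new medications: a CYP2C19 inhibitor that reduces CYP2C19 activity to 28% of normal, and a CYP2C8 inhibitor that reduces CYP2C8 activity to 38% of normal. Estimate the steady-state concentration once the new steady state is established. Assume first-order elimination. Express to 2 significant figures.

The CYP2C19 pathway (26% of clearance) drops to 0.28× activity: 0.26 × 0.28 = 0.0728.
The CYP2C8 pathway (47% of clearance) falls to 0.38× activity: 0.47 × 0.38 = 0.1786.
The remaining 27% of clearance is unaffected.
New clearance relative to baseline: 0.0728 + 0.1786 + 0.27 = 0.5214.
Dividing the baseline by the relative clearance: 54 / 0.5214 = 1.0 × 10² ng/mL.

1.0 × 10² ng/mL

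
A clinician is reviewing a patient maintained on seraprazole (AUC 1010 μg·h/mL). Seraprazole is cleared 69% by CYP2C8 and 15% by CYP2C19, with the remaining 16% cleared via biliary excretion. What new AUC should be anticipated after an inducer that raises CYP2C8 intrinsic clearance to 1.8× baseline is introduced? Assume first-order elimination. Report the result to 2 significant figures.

The CYP2C8 pathway (69% of clearance) increases to 1.8× activity: 0.69 × 1.8 = 1.242.
CYP2C19 (15%) and the residual 16% are unaffected.
CL_new/CL_old = 1.242 + 0.15 + 0.16 = 1.552.
New AUC = baseline ÷ relative clearance = 1010 / 1.552 = 6.5 × 10² μg·h/mL.

6.5 × 10² μg·h/mL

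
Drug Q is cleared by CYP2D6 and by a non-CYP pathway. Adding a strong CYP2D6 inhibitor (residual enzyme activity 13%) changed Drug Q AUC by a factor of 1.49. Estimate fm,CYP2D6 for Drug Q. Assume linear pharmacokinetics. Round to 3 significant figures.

Let fm be the CYP2D6 fraction. New clearance relative to baseline = fm × 0.13 + (1 − fm).
AUC ratio = 1 / (new CL fraction), so new CL fraction = 1 / 1.49 = 0.6711.
fm × 0.13 + 1 − fm = 0.6711  ⇒  fm × (0.13 − 1) = −0.3289  ⇒  fm = 0.378.

0.378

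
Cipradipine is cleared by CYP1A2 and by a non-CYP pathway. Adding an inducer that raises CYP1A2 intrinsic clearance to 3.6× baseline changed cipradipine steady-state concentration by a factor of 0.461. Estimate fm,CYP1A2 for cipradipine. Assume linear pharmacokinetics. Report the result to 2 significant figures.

CL'/CL = 1 / 0.461 = 2.169
3.6·fm + (1 − fm) = 2.169
fm = (2.169 − 1) / (3.6 − 1) = 0.45

0.45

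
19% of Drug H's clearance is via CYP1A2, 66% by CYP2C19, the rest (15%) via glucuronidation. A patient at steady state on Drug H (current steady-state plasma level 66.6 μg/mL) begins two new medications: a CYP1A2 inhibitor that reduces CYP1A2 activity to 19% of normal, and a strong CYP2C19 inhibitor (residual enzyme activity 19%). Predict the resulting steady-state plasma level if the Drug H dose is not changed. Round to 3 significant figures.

214 μg/mL

CYP1A2: 0.19 × 0.19 = 0.0361
CYP2C19: 0.66 × 0.19 = 0.1254
Other: 0.15 (unchanged)
New clearance relative to baseline: 0.0361 + 0.1254 + 0.15 = 0.3115.
Steady-state plasma level ∝ 1/CL: new value = 66.6 / 0.3115 = 214 μg/mL.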